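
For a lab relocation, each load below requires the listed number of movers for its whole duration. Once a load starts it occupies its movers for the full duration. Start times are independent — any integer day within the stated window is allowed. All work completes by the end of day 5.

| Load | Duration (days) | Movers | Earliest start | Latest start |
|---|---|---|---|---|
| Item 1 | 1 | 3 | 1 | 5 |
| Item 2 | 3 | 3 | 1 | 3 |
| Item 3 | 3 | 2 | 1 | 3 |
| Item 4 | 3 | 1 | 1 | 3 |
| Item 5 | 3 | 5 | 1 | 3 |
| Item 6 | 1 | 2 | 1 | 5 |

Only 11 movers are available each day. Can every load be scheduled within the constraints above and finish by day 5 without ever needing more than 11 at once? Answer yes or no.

yes

Schedule Item 1@1, Item 2@1, Item 3@1, Item 4@1, Item 5@2, Item 6@1: d1:11  d2:11  d3:11  d4:5  d5:0 — peak 11 ≤ 11.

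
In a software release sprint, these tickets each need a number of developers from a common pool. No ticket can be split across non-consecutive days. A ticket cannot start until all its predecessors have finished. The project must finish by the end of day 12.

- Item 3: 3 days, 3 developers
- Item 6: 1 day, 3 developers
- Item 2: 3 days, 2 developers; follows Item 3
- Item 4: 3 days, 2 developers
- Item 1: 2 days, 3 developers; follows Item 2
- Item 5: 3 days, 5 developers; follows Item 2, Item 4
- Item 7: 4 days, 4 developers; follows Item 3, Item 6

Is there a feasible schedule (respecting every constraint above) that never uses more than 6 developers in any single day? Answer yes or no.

yes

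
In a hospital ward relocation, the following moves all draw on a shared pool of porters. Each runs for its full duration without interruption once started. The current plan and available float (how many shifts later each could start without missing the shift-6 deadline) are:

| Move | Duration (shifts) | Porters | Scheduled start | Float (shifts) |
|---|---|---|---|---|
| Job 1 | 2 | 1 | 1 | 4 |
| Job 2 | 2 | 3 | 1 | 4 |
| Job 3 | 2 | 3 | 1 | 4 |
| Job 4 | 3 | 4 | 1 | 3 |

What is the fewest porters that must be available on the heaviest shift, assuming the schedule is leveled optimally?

6

Early-start (Job 1@1, Job 2@1, Job 3@1, Job 4@1) gives peak 11: s1:11  s2:11  s3:4  s4:0  s5:0  s6:0.
Shift Job 2→4, Job 3→4.
Schedule Job 1@1, Job 2@4, Job 3@4, Job 4@1: s1:5  s2:5  s3:4  s4:6  s5:6  s6:0 — peak 6.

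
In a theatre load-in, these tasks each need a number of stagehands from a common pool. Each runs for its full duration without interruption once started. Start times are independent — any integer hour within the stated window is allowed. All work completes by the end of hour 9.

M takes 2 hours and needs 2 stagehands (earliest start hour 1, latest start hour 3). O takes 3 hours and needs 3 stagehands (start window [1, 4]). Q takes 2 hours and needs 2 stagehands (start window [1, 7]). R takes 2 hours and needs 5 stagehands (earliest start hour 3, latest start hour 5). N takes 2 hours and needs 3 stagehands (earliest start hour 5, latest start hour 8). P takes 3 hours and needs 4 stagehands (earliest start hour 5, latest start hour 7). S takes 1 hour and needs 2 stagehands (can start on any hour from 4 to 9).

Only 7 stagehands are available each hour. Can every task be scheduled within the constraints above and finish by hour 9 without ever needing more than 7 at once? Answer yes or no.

yes

Schedule M@1, O@1, Q@1, R@4, N@6, P@6, S@4: h1:7  h2:7  h3:3  h4:7  h5:5  h6:7  h7:7  h8:4  h9:0 — peak 7 ≤ 7.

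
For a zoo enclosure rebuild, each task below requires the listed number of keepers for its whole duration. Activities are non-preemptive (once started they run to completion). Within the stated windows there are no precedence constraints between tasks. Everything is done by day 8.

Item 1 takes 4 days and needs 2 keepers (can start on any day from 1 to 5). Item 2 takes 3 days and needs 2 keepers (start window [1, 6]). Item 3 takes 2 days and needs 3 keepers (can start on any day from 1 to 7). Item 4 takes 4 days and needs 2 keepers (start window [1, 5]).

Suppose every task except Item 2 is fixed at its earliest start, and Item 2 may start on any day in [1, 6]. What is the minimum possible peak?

7

Item 2@1: d1:9  d2:9  d3:6  d4:4  d5:0  d6:0  d7:0  d8:0 → peak 9
Item 2@2: d1:7  d2:9  d3:6  d4:6  d5:0  d6:0  d7:0  d8:0 → peak 9
Item 2@3: d1:7  d2:7  d3:6  d4:6  d5:2  d6:0  d7:0  d8:0 → peak 7
Item 2@4: d1:7  d2:7  d3:4  d4:6  d5:2  d6:2  d7:0  d8:0 → peak 7
Item 2@5: d1:7  d2:7  d3:4  d4:4  d5:2  d6:2  d7:2  d8:0 → peak 7
Item 2@6: d1:7  d2:7  d3:4  d4:4  d5:0  d6:2  d7:2  d8:2 → peak 7
Best is Item 2@3, peak 7.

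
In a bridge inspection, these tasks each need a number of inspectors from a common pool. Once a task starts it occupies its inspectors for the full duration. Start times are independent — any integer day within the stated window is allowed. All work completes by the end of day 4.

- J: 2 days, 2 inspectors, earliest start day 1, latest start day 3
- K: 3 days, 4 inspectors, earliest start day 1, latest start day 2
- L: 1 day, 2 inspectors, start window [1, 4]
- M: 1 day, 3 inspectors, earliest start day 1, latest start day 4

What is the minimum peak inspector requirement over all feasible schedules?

6

Early-start (J@1, K@1, L@1, M@1) gives peak 11: d1:11  d2:6  d3:4  d4:0.
Shift L→3, M→4.
Schedule J@1, K@1, L@3, M@4: d1:6  d2:6  d3:6  d4:3 — peak 6.
Total inspector-days = 21 over 4 days ⇒ peak ≥ ⌈21/4⌉ = 6, so 6 is optimal.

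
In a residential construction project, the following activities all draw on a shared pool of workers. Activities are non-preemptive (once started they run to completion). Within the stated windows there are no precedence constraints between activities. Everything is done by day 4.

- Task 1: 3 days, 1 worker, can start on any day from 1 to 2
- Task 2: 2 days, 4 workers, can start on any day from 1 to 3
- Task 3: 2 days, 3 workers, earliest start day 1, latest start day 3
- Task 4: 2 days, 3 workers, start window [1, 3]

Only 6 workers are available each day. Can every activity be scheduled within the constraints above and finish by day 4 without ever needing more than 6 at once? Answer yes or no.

The minimum achievable peak is 7; 6 < 7, so no feasible schedule stays within the cap.

no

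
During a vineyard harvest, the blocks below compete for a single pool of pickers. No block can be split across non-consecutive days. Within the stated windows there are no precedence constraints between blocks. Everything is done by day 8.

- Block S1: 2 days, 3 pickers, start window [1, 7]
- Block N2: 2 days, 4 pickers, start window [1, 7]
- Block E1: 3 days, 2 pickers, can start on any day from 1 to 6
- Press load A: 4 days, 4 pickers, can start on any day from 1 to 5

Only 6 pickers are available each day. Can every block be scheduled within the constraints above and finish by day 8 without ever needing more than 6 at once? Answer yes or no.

yes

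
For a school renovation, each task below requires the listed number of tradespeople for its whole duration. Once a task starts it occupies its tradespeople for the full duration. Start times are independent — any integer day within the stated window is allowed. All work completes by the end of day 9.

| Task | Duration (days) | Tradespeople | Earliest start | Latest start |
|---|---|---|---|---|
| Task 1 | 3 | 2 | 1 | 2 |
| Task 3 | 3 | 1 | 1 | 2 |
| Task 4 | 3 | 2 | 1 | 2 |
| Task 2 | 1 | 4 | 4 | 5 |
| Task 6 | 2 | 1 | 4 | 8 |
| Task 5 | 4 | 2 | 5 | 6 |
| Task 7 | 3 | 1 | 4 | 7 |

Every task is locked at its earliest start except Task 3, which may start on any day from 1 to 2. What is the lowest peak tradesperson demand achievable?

6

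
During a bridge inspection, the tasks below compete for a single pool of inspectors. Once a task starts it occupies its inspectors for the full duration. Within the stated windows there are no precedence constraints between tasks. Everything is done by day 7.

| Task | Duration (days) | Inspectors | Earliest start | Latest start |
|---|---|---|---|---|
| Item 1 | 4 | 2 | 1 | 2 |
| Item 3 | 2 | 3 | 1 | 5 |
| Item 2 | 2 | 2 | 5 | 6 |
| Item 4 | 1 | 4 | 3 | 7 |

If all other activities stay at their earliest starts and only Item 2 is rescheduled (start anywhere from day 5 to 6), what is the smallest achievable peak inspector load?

6

Item 2@5: d1:5  d2:5  d3:6  d4:2  d5:2  d6:2  d7:0 → peak 6
Item 2@6: d1:5  d2:5  d3:6  d4:2  d5:0  d6:2  d7:2 → peak 6
Best is Item 2@5, peak 6.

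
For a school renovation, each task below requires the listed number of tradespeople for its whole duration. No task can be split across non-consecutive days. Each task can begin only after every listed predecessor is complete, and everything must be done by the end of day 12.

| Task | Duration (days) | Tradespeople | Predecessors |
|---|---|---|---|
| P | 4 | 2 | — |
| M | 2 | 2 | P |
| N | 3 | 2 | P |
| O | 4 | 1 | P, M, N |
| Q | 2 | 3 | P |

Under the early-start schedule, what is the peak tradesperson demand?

7

Early-start schedule: P@1, M@5, N@5, O@8, Q@5.
Load per day: day 1: 2, day 2: 2, day 3: 2, day 4: 2, day 5: 7, day 6: 7, day 7: 2, day 8: 1, day 9: 1, day 10: 1, day 11: 1, day 12: 0.
Peak is 7.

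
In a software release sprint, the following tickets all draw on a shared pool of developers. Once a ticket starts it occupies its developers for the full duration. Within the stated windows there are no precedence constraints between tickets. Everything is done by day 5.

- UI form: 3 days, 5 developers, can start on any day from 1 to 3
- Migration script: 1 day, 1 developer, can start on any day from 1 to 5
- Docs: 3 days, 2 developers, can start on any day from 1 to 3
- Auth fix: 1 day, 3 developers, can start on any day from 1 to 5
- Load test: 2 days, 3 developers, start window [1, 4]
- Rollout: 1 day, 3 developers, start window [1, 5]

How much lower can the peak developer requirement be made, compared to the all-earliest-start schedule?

10

Early-start peak: d1:17  d2:10  d3:7  d4:0  d5:0 ⇒ 17.
Leveled (UI form@1, Migration script@4, Docs@1, Auth fix@4, Load test@4, Rollout@5): d1:7  d2:7  d3:7  d4:7  d5:6 ⇒ 7.
Reduction 17 − 7 = 10.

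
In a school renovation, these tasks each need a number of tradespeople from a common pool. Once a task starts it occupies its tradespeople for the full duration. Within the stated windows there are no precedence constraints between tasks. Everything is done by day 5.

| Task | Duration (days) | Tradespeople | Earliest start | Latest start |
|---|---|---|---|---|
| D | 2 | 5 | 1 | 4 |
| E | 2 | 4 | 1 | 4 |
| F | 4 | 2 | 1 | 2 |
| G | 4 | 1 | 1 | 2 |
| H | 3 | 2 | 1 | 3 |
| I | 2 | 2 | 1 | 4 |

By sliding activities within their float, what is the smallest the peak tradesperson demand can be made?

10

Early-start (D@1, E@1, F@1, G@1, H@1, I@1) gives peak 16: d1:16  d2:16  d3:5  d4:3  d5:0.
Shift E→3, I→4.
Schedule D@1, E@3, F@1, G@1, H@1, I@4: d1:10  d2:10  d3:9  d4:9  d5:2 — peak 10.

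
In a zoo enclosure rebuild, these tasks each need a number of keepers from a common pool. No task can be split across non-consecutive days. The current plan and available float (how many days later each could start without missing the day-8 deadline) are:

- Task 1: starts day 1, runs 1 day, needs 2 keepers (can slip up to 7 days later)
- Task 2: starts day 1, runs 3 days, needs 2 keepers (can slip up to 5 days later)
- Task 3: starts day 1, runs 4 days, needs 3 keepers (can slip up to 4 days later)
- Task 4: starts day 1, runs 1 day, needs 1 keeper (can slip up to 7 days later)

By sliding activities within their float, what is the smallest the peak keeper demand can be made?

Early-start (Task 1@1, Task 2@1, Task 3@1, Task 4@1) gives peak 8: d1:8  d2:5  d3:5  d4:3  d5:0  d6:0  d7:0  d8:0.
Shift Task 2→2, Task 3→5.
Schedule Task 1@1, Task 2@2, Task 3@5, Task 4@1: d1:3  d2:2  d3:2  d4:2  d5:3  d6:3  d7:3  d8:3 — peak 3.
Total keeper-days = 21 over 8 days ⇒ peak ≥ ⌈21/8⌉ = 3, so 3 is optimal.

3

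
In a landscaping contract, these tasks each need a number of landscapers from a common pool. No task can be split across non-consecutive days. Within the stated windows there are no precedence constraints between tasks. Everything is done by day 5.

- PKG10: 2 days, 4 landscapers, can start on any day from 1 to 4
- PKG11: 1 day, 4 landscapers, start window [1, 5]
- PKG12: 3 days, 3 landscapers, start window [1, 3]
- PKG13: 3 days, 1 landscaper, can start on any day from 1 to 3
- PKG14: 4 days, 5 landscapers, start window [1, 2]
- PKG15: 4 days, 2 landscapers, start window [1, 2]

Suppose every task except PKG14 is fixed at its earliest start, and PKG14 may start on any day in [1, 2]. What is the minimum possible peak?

15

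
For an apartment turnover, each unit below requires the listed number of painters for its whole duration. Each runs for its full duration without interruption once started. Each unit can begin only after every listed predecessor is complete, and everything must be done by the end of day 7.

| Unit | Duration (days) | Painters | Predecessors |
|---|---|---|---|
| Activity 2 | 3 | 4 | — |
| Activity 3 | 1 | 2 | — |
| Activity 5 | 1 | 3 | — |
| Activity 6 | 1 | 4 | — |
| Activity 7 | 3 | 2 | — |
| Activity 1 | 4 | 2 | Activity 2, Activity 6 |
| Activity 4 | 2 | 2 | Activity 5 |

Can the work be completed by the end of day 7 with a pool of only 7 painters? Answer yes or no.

no

The minimum achievable peak is 8; 7 < 8, so no feasible schedule stays within the cap.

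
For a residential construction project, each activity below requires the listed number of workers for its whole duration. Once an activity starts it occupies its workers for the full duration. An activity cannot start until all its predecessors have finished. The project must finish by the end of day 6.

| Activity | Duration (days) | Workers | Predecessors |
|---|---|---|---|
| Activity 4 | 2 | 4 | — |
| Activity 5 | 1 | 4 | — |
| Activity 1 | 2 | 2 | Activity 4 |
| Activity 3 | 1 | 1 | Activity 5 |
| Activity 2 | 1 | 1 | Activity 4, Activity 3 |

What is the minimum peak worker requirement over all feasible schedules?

4

Early-start (Activity 4@1, Activity 5@1, Activity 1@3, Activity 3@2, Activity 2@3) gives peak 8: d1:8  d2:5  d3:3  d4:2  d5:0  d6:0.
Shift Activity 5→3, Activity 1→4, Activity 3→4, Activity 2→5.
Schedule Activity 4@1, Activity 5@3, Activity 1@4, Activity 3@4, Activity 2@5: d1:4  d2:4  d3:4  d4:3  d5:3  d6:0 — peak 4.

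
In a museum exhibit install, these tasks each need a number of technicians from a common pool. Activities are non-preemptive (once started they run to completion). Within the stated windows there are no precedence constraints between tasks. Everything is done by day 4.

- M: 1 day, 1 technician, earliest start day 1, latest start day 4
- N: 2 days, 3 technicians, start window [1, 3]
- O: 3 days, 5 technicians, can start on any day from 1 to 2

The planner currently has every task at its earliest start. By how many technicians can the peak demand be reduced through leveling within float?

1

Early-start peak: d1:9  d2:8  d3:5  d4:0 ⇒ 9.
Leveled (M@1, N@1, O@2): d1:4  d2:8  d3:5  d4:5 ⇒ 8.
Reduction 9 − 8 = 1.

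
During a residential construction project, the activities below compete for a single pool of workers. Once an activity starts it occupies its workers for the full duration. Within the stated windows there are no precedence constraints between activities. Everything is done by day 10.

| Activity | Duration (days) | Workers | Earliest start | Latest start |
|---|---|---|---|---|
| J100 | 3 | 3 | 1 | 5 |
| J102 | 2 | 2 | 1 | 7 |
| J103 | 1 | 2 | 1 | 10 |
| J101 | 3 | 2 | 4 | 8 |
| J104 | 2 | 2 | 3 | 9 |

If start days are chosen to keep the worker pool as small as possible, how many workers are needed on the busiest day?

Early-start (J100@1, J102@1, J103@1, J101@4, J104@3) gives peak 7: d1:7  d2:5  d3:5  d4:4  d5:2  d6:2  d7:0  d8:0  d9:0  d10:0.
Shift J102→4, J103→4, J101→5, J104→6.
Schedule J100@1, J102@4, J103@4, J101@5, J104@6: d1:3  d2:3  d3:3  d4:4  d5:4  d6:4  d7:4  d8:0  d9:0  d10:0 — peak 4.

4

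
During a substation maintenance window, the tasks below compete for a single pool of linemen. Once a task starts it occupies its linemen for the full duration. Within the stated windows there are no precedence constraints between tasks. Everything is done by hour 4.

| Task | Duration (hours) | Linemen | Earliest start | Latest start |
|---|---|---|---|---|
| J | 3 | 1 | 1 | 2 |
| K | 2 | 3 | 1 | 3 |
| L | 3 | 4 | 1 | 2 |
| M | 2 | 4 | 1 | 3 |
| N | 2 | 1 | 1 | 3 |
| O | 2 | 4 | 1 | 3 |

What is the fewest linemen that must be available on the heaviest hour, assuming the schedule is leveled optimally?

12

Early-start (J@1, K@1, L@1, M@1, N@1, O@1) gives peak 17: h1:17  h2:17  h3:5  h4:0.
Shift N→3, O→3.
Schedule J@1, K@1, L@1, M@1, N@3, O@3: h1:12  h2:12  h3:10  h4:5 — peak 12.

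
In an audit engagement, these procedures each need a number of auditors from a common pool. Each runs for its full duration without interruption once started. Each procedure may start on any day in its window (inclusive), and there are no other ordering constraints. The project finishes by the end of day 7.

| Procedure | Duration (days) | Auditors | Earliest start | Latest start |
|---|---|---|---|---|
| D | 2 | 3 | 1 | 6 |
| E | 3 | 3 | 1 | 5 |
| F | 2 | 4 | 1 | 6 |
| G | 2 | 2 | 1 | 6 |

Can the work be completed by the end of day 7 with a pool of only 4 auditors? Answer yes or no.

no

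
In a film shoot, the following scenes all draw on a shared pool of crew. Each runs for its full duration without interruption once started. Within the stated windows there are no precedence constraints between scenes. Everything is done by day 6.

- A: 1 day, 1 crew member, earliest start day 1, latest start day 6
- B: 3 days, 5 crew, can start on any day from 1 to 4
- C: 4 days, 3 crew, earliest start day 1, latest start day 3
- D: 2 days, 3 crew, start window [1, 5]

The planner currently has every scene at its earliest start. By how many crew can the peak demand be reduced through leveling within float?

4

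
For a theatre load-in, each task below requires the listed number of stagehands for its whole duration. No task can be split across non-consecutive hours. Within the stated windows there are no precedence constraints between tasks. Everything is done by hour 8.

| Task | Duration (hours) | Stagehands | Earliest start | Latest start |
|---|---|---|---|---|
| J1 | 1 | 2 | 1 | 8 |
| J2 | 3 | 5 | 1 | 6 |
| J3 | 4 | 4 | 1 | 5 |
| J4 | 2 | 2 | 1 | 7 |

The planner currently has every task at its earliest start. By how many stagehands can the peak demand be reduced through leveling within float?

Early-start peak: h1:13  h2:11  h3:9  h4:4  h5:0  h6:0  h7:0  h8:0 ⇒ 13.
Leveled (J1@1, J2@2, J3@5, J4@5): h1:2  h2:5  h3:5  h4:5  h5:6  h6:6  h7:4  h8:4 ⇒ 6.
Reduction 13 − 6 = 7.

7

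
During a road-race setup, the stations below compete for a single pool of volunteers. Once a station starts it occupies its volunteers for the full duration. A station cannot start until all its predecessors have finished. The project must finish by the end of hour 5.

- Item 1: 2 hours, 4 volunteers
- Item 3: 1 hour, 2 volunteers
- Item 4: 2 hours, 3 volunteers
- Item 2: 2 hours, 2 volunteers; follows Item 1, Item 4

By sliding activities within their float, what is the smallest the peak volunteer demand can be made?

7

Early-start (Item 1@1, Item 3@1, Item 4@1, Item 2@3) gives peak 9: h1:9  h2:7  h3:2  h4:2  h5:0.
Shift Item 4→2, Item 2→4.
Schedule Item 1@1, Item 3@1, Item 4@2, Item 2@4: h1:6  h2:7  h3:3  h4:2  h5:2 — peak 7.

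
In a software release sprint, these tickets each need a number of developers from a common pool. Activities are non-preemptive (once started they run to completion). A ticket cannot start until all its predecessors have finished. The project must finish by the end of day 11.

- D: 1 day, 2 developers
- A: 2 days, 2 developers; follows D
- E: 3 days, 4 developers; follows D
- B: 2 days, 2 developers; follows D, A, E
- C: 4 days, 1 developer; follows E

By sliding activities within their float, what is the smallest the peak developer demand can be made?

4

Early-start (D@1, A@2, E@2, B@5, C@5) gives peak 6: d1:2  d2:6  d3:6  d4:4  d5:3  d6:3  d7:1  d8:1  d9:0  d10:0  d11:0.
Shift E→4, B→7, C→7.
Schedule D@1, A@2, E@4, B@7, C@7: d1:2  d2:2  d3:2  d4:4  d5:4  d6:4  d7:3  d8:3  d9:1  d10:1  d11:0 — peak 4.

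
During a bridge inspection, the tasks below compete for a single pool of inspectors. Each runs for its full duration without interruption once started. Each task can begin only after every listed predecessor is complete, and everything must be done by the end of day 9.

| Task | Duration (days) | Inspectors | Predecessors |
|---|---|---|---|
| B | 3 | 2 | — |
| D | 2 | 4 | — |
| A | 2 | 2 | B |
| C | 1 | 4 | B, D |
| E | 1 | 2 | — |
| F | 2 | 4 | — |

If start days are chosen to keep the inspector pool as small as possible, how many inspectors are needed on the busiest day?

6

Early-start (B@1, D@1, A@4, C@4, E@1, F@1) gives peak 12: d1:12  d2:10  d3:2  d4:6  d5:2  d6:0  d7:0  d8:0  d9:0.
Shift E→3, F→5.
Schedule B@1, D@1, A@4, C@4, E@3, F@5: d1:6  d2:6  d3:4  d4:6  d5:6  d6:4  d7:0  d8:0  d9:0 — peak 6.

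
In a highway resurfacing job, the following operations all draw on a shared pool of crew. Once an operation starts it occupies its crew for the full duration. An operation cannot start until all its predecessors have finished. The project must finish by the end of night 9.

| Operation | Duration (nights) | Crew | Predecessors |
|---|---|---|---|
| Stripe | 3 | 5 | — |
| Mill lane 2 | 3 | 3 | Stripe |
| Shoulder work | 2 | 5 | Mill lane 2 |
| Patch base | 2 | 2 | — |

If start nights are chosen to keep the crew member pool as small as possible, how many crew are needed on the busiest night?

Early-start (Stripe@1, Mill lane 2@4, Shoulder work@7, Patch base@1) gives peak 7: n1:7  n2:7  n3:5  n4:3  n5:3  n6:3  n7:5  n8:5  n9:0.
Shift Patch base→4.
Schedule Stripe@1, Mill lane 2@4, Shoulder work@7, Patch base@4: n1:5  n2:5  n3:5  n4:5  n5:5  n6:3  n7:5  n8:5  n9:0 — peak 5.
Total crew member-nights = 38 over 9 nights ⇒ peak ≥ ⌈38/9⌉ = 5, so 5 is optimal.

5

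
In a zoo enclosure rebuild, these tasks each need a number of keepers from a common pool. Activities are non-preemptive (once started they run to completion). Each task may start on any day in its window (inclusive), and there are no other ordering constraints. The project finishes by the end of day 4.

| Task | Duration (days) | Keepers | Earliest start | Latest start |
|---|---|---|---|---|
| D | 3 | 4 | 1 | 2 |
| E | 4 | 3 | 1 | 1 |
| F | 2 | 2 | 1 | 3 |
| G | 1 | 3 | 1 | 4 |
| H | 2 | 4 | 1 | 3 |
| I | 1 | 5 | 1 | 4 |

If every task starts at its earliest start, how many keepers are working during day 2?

13

At early start, day 2 has: D, E, F, H.
Demand: 4 + 3 + 2 + 4 = 13.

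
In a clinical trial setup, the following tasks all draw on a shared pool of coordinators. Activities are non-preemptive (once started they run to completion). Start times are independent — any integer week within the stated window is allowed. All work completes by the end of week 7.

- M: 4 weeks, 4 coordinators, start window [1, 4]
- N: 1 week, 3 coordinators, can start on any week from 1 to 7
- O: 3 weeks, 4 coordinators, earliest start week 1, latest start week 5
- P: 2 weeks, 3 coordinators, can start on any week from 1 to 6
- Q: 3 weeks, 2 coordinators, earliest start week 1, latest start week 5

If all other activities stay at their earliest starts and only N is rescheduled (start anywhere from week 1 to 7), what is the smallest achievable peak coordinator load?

N@1: w1:16  w2:13  w3:10  w4:4  w5:0  w6:0  w7:0 → peak 16
N@2: w1:13  w2:16  w3:10  w4:4  w5:0  w6:0  w7:0 → peak 16
N@3: w1:13  w2:13  w3:13  w4:4  w5:0  w6:0  w7:0 → peak 13
N@4: w1:13  w2:13  w3:10  w4:7  w5:0  w6:0  w7:0 → peak 13
N@5: w1:13  w2:13  w3:10  w4:4  w5:3  w6:0  w7:0 → peak 13
N@6: w1:13  w2:13  w3:10  w4:4  w5:0  w6:3  w7:0 → peak 13
N@7: w1:13  w2:13  w3:10  w4:4  w5:0  w6:0  w7:3 → peak 13
Best is N@3, peak 13.

13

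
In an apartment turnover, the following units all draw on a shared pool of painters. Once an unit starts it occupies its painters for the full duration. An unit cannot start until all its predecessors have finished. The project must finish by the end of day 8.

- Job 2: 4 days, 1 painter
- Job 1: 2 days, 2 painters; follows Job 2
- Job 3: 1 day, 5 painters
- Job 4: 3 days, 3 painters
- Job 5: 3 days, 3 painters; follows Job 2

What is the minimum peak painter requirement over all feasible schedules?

5

Early-start (Job 2@1, Job 1@5, Job 3@1, Job 4@1, Job 5@5) gives peak 9: d1:9  d2:4  d3:4  d4:1  d5:5  d6:5  d7:3  d8:0.
Shift Job 3→8.
Schedule Job 2@1, Job 1@5, Job 3@8, Job 4@1, Job 5@5: d1:4  d2:4  d3:4  d4:1  d5:5  d6:5  d7:3  d8:5 — peak 5.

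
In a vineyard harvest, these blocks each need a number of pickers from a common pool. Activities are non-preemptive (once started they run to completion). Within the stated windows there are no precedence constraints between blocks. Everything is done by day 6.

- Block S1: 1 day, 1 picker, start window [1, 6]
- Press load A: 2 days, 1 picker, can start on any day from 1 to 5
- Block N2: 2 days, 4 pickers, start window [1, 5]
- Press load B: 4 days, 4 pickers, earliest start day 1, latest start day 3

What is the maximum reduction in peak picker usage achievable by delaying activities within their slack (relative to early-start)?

Early-start peak: d1:10  d2:9  d3:4  d4:4  d5:0  d6:0 ⇒ 10.
Leveled (Block S1@1, Press load A@2, Block N2@1, Press load B@3): d1:5  d2:5  d3:5  d4:4  d5:4  d6:4 ⇒ 5.
Reduction 10 − 5 = 5.

5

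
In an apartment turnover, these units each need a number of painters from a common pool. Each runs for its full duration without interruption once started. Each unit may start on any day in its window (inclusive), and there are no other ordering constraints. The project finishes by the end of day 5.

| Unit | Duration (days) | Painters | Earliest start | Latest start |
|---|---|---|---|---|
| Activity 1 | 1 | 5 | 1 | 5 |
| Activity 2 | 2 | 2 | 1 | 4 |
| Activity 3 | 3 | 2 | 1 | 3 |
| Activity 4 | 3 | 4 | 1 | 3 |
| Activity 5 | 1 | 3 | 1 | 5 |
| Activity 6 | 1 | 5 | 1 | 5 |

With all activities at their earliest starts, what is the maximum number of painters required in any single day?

Early-start schedule: Activity 1@1, Activity 2@1, Activity 3@1, Activity 4@1, Activity 5@1, Activity 6@1.
Load per day: day 1: 21, day 2: 8, day 3: 6, day 4: 0, day 5: 0.
Peak is 21.

21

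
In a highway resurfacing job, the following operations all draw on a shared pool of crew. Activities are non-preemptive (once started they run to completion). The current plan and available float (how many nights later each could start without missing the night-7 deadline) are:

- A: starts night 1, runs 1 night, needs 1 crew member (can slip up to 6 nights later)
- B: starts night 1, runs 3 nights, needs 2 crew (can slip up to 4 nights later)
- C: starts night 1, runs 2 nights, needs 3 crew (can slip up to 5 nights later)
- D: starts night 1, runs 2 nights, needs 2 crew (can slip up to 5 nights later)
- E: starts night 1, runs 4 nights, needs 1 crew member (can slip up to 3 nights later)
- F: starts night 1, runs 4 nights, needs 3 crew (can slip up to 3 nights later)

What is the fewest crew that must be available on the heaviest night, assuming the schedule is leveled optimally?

Early-start (A@1, B@1, C@1, D@1, E@1, F@1) gives peak 12: n1:12  n2:11  n3:6  n4:4  n5:0  n6:0  n7:0.
Shift D→3, E→2, F→4.
Schedule A@1, B@1, C@1, D@3, E@2, F@4: n1:6  n2:6  n3:5  n4:6  n5:4  n6:3  n7:3 — peak 6.

6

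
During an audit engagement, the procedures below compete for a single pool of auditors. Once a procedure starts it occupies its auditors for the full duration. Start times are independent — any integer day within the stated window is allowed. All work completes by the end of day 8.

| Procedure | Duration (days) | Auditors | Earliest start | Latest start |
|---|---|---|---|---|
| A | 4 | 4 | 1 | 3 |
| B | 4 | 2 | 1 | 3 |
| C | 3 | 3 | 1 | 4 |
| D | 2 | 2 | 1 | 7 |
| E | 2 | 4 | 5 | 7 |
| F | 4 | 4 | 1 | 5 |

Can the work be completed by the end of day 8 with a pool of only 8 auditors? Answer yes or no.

no

The minimum achievable peak is 9; 8 < 9, so no feasible schedule stays within the cap.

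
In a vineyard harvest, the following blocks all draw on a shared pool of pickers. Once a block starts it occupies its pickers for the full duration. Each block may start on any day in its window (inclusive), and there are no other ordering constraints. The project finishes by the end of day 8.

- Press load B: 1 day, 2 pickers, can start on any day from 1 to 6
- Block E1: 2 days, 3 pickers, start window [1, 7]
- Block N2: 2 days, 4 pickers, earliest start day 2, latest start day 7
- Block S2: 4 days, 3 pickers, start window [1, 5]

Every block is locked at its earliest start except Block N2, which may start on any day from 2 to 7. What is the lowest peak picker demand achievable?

Block N2@2: d1:8  d2:10  d3:7  d4:3  d5:0  d6:0  d7:0  d8:0 → peak 10
Block N2@3: d1:8  d2:6  d3:7  d4:7  d5:0  d6:0  d7:0  d8:0 → peak 8
Block N2@4: d1:8  d2:6  d3:3  d4:7  d5:4  d6:0  d7:0  d8:0 → peak 8
Block N2@5: d1:8  d2:6  d3:3  d4:3  d5:4  d6:4  d7:0  d8:0 → peak 8
Block N2@6: d1:8  d2:6  d3:3  d4:3  d5:0  d6:4  d7:4  d8:0 → peak 8
Block N2@7: d1:8  d2:6  d3:3  d4:3  d5:0  d6:0  d7:4  d8:4 → peak 8
Best is Block N2@3, peak 8.

8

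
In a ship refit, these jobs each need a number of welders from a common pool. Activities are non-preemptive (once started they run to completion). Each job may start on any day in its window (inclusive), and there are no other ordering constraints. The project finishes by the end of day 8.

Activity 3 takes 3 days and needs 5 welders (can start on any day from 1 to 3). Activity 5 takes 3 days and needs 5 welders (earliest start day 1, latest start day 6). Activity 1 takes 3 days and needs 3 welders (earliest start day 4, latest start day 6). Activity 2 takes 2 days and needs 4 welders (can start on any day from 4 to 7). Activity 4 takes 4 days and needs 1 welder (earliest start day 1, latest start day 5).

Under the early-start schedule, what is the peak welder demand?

Early-start schedule: Activity 3@1, Activity 5@1, Activity 1@4, Activity 2@4, Activity 4@1.
Load per day: day 1: 11, day 2: 11, day 3: 11, day 4: 8, day 5: 7, day 6: 3, day 7: 0, day 8: 0.
Peak is 11.

11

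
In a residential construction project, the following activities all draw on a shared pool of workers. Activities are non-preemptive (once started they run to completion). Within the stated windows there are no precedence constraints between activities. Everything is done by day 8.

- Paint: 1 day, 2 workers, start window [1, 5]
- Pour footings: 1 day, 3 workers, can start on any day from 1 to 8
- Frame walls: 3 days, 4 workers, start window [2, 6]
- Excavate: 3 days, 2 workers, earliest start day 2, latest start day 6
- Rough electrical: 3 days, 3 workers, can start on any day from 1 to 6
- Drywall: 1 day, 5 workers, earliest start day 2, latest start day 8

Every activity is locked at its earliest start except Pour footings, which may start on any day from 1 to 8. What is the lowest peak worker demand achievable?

14

Pour footings@1: d1:8  d2:14  d3:9  d4:6  d5:0  d6:0  d7:0  d8:0 → peak 14
Pour footings@2: d1:5  d2:17  d3:9  d4:6  d5:0  d6:0  d7:0  d8:0 → peak 17
Pour footings@3: d1:5  d2:14  d3:12  d4:6  d5:0  d6:0  d7:0  d8:0 → peak 14
Pour footings@4: d1:5  d2:14  d3:9  d4:9  d5:0  d6:0  d7:0  d8:0 → peak 14
Pour footings@5: d1:5  d2:14  d3:9  d4:6  d5:3  d6:0  d7:0  d8:0 → peak 14
Pour footings@6: d1:5  d2:14  d3:9  d4:6  d5:0  d6:3  d7:0  d8:0 → peak 14
Pour footings@7: d1:5  d2:14  d3:9  d4:6  d5:0  d6:0  d7:3  d8:0 → peak 14
Pour footings@8: d1:5  d2:14  d3:9  d4:6  d5:0  d6:0  d7:0  d8:3 → peak 14
Best is Pour footings@1, peak 14.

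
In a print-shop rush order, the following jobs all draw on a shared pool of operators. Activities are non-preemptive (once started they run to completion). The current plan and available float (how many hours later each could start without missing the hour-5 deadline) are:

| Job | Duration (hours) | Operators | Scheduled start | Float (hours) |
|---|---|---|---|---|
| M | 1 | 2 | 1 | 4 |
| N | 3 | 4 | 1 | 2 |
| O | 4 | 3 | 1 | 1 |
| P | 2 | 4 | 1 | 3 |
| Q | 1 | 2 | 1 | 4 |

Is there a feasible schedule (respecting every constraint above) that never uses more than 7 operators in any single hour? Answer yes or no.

no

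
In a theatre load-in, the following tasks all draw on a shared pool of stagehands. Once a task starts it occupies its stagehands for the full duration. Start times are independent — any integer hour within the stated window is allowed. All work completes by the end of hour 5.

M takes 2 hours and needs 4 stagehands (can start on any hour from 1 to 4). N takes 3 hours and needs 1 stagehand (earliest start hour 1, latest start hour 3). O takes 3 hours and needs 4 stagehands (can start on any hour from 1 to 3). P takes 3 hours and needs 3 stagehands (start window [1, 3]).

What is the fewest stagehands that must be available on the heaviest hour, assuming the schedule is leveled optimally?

Early-start (M@1, N@1, O@1, P@1) gives peak 12: h1:12  h2:12  h3:8  h4:0  h5:0.
Shift O→3.
Schedule M@1, N@1, O@3, P@1: h1:8  h2:8  h3:8  h4:4  h5:4 — peak 8.

8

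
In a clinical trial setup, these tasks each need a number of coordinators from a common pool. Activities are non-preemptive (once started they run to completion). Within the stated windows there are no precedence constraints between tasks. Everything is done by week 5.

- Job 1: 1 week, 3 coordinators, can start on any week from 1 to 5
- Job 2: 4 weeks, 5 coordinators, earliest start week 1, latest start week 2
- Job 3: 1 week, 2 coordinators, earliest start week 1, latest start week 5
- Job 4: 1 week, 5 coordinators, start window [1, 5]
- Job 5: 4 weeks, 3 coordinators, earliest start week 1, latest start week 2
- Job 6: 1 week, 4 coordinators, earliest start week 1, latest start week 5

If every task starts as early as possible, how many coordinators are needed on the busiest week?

Early-start schedule: Job 1@1, Job 2@1, Job 3@1, Job 4@1, Job 5@1, Job 6@1.
Load per week: week 1: 22, week 2: 8, week 3: 8, week 4: 8, week 5: 0.
Peak is 22.

22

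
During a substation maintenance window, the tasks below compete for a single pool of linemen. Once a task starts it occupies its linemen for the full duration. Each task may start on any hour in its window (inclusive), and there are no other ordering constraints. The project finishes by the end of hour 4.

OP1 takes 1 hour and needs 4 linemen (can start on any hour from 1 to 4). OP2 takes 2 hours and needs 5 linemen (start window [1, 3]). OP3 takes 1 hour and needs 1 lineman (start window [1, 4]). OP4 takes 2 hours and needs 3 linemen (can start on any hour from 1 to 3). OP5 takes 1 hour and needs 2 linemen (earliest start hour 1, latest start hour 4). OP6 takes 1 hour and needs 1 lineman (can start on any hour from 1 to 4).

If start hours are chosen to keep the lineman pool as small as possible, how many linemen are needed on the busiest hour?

Early-start (OP1@1, OP2@1, OP3@1, OP4@1, OP5@1, OP6@1) gives peak 16: h1:16  h2:8  h3:0  h4:0.
Shift OP2→3, OP3→2, OP5→2, OP6→2.
Schedule OP1@1, OP2@3, OP3@2, OP4@1, OP5@2, OP6@2: h1:7  h2:7  h3:5  h4:5 — peak 7.

7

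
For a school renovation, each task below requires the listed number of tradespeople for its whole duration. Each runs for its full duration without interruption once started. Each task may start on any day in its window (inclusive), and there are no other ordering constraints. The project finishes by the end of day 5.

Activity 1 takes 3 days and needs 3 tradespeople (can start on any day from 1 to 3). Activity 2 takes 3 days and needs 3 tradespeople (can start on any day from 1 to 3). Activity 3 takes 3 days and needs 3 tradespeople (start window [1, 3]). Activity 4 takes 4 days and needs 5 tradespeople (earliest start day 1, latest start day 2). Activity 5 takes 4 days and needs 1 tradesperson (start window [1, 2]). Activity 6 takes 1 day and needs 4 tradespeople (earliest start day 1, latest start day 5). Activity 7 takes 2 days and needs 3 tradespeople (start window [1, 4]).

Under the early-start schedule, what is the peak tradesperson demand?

22

Early-start schedule: Activity 1@1, Activity 2@1, Activity 3@1, Activity 4@1, Activity 5@1, Activity 6@1, Activity 7@1.
Load per day: day 1: 22, day 2: 18, day 3: 15, day 4: 6, day 5: 0.
Peak is 22.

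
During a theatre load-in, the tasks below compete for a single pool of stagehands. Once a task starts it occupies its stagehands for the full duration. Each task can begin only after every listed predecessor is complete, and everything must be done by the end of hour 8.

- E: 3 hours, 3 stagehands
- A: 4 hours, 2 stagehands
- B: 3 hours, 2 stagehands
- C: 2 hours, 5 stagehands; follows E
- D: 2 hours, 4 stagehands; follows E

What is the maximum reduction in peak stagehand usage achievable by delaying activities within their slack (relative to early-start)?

5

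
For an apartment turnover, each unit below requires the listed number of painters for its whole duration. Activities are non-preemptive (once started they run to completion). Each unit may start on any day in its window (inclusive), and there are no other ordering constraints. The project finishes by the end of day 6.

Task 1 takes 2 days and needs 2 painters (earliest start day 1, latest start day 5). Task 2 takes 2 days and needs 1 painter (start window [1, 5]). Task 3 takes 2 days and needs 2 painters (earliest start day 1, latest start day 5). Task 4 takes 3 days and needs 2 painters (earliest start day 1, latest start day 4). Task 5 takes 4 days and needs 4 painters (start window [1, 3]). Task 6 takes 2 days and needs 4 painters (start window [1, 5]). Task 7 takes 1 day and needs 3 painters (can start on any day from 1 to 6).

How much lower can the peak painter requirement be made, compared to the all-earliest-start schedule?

10

Early-start peak: d1:18  d2:15  d3:6  d4:4  d5:0  d6:0 ⇒ 18.
Leveled (Task 1@1, Task 2@1, Task 3@1, Task 4@1, Task 5@3, Task 6@4, Task 7@6): d1:7  d2:7  d3:6  d4:8  d5:8  d6:7 ⇒ 8.
Reduction 18 − 8 = 10.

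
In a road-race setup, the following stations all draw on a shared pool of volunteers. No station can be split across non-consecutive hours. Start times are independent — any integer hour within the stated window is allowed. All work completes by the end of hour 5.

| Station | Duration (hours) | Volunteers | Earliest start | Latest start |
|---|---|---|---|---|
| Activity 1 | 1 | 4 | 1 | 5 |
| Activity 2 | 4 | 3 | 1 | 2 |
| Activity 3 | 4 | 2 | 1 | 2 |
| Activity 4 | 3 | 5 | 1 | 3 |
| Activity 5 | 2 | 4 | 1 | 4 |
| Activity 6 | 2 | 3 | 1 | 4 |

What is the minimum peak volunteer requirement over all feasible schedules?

Early-start (Activity 1@1, Activity 2@1, Activity 3@1, Activity 4@1, Activity 5@1, Activity 6@1) gives peak 21: h1:21  h2:17  h3:10  h4:5  h5:0.
Shift Activity 3→2, Activity 5→4, Activity 6→4.
Schedule Activity 1@1, Activity 2@1, Activity 3@2, Activity 4@1, Activity 5@4, Activity 6@4: h1:12  h2:10  h3:10  h4:12  h5:9 — peak 12.

12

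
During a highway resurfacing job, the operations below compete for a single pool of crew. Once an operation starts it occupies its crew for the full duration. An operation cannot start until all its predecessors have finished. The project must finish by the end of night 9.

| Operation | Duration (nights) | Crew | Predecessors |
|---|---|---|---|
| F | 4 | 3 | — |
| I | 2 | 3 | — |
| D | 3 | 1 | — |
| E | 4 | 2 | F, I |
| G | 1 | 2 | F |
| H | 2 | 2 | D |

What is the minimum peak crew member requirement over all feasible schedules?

Early-start (F@1, I@1, D@1, E@5, G@5, H@4) gives peak 7: n1:7  n2:7  n3:4  n4:5  n5:6  n6:2  n7:2  n8:2  n9:0.
Shift D→3, H→6.
Schedule F@1, I@1, D@3, E@5, G@5, H@6: n1:6  n2:6  n3:4  n4:4  n5:5  n6:4  n7:4  n8:2  n9:0 — peak 6.

6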